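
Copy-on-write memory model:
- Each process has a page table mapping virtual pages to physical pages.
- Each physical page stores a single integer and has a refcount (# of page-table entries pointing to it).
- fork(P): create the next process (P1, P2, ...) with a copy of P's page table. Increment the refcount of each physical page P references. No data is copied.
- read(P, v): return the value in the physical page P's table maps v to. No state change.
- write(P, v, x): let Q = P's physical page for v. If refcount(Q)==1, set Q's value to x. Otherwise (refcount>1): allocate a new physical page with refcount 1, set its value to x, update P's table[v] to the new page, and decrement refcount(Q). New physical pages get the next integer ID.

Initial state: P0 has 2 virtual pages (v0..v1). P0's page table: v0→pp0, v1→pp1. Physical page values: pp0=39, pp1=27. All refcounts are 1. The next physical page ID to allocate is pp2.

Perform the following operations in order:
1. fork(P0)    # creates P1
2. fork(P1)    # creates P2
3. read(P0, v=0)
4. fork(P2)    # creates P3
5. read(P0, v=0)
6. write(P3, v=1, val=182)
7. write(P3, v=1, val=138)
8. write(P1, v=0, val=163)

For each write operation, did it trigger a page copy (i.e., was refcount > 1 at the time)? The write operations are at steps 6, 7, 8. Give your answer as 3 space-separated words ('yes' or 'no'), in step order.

Op 1: fork(P0) -> P1. 2 ppages; refcounts: pp0:2 pp1:2
Op 2: fork(P1) -> P2. 2 ppages; refcounts: pp0:3 pp1:3
Op 3: read(P0, v0) -> 39. No state change.
Op 4: fork(P2) -> P3. 2 ppages; refcounts: pp0:4 pp1:4
Op 5: read(P0, v0) -> 39. No state change.
Op 6: write(P3, v1, 182). refcount(pp1)=4>1 -> COPY to pp2. 3 ppages; refcounts: pp0:4 pp1:3 pp2:1
Op 7: write(P3, v1, 138). refcount(pp2)=1 -> write in place. 3 ppages; refcounts: pp0:4 pp1:3 pp2:1
Op 8: write(P1, v0, 163). refcount(pp0)=4>1 -> COPY to pp3. 4 ppages; refcounts: pp0:3 pp1:3 pp2:1 pp3:1

yes no yes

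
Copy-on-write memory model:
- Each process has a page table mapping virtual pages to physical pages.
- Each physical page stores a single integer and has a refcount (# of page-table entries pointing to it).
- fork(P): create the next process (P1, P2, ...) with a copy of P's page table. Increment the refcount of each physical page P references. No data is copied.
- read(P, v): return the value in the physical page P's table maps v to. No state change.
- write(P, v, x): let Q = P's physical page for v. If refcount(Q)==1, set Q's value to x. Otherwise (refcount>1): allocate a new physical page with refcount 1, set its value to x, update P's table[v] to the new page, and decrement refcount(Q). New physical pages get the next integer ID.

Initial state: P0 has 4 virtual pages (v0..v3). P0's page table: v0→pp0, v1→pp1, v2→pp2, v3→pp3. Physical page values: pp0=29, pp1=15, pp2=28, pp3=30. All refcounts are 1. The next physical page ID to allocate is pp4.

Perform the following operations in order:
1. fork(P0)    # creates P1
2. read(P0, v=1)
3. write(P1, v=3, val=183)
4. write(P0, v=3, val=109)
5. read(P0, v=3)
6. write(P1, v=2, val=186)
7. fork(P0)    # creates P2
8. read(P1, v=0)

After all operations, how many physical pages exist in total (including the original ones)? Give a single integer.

Op 1: fork(P0) -> P1. 4 ppages; refcounts: pp0:2 pp1:2 pp2:2 pp3:2
Op 2: read(P0, v1) -> 15. No state change.
Op 3: write(P1, v3, 183). refcount(pp3)=2>1 -> COPY to pp4. 5 ppages; refcounts: pp0:2 pp1:2 pp2:2 pp3:1 pp4:1
Op 4: write(P0, v3, 109). refcount(pp3)=1 -> write in place. 5 ppages; refcounts: pp0:2 pp1:2 pp2:2 pp3:1 pp4:1
Op 5: read(P0, v3) -> 109. No state change.
Op 6: write(P1, v2, 186). refcount(pp2)=2>1 -> COPY to pp5. 6 ppages; refcounts: pp0:2 pp1:2 pp2:1 pp3:1 pp4:1 pp5:1
Op 7: fork(P0) -> P2. 6 ppages; refcounts: pp0:3 pp1:3 pp2:2 pp3:2 pp4:1 pp5:1
Op 8: read(P1, v0) -> 29. No state change.

Answer: 6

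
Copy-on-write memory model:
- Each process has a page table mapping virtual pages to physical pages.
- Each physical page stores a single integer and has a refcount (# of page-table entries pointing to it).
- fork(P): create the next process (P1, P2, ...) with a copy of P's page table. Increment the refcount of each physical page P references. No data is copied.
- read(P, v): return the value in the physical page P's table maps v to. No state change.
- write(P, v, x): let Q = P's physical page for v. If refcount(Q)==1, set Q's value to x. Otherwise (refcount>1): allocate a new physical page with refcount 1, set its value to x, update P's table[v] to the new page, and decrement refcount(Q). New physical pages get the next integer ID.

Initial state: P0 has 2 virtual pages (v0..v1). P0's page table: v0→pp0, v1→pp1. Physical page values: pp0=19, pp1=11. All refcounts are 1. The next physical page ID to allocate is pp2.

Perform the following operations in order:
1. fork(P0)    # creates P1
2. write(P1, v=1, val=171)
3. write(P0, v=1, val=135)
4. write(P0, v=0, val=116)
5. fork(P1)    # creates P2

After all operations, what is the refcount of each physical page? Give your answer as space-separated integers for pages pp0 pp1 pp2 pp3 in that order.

Answer: 2 1 2 1

Derivation:
Op 1: fork(P0) -> P1. 2 ppages; refcounts: pp0:2 pp1:2
Op 2: write(P1, v1, 171). refcount(pp1)=2>1 -> COPY to pp2. 3 ppages; refcounts: pp0:2 pp1:1 pp2:1
Op 3: write(P0, v1, 135). refcount(pp1)=1 -> write in place. 3 ppages; refcounts: pp0:2 pp1:1 pp2:1
Op 4: write(P0, v0, 116). refcount(pp0)=2>1 -> COPY to pp3. 4 ppages; refcounts: pp0:1 pp1:1 pp2:1 pp3:1
Op 5: fork(P1) -> P2. 4 ppages; refcounts: pp0:2 pp1:1 pp2:2 pp3:1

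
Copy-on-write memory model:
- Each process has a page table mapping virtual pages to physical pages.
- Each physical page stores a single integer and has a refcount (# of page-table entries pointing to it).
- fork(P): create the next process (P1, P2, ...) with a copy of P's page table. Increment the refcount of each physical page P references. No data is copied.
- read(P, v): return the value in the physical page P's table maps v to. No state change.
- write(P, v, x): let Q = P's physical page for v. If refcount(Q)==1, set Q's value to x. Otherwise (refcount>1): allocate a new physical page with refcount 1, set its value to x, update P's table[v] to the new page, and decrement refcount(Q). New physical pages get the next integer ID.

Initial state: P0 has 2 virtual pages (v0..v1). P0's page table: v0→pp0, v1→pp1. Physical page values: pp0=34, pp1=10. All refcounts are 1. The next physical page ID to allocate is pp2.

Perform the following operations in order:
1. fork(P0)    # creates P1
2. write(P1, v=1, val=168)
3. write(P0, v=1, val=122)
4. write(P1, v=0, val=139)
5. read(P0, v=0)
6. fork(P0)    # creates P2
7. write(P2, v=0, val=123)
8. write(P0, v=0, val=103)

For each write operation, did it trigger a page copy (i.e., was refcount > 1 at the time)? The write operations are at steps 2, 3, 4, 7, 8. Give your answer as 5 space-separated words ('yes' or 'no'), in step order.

Op 1: fork(P0) -> P1. 2 ppages; refcounts: pp0:2 pp1:2
Op 2: write(P1, v1, 168). refcount(pp1)=2>1 -> COPY to pp2. 3 ppages; refcounts: pp0:2 pp1:1 pp2:1
Op 3: write(P0, v1, 122). refcount(pp1)=1 -> write in place. 3 ppages; refcounts: pp0:2 pp1:1 pp2:1
Op 4: write(P1, v0, 139). refcount(pp0)=2>1 -> COPY to pp3. 4 ppages; refcounts: pp0:1 pp1:1 pp2:1 pp3:1
Op 5: read(P0, v0) -> 34. No state change.
Op 6: fork(P0) -> P2. 4 ppages; refcounts: pp0:2 pp1:2 pp2:1 pp3:1
Op 7: write(P2, v0, 123). refcount(pp0)=2>1 -> COPY to pp4. 5 ppages; refcounts: pp0:1 pp1:2 pp2:1 pp3:1 pp4:1
Op 8: write(P0, v0, 103). refcount(pp0)=1 -> write in place. 5 ppages; refcounts: pp0:1 pp1:2 pp2:1 pp3:1 pp4:1

yes no yes yes no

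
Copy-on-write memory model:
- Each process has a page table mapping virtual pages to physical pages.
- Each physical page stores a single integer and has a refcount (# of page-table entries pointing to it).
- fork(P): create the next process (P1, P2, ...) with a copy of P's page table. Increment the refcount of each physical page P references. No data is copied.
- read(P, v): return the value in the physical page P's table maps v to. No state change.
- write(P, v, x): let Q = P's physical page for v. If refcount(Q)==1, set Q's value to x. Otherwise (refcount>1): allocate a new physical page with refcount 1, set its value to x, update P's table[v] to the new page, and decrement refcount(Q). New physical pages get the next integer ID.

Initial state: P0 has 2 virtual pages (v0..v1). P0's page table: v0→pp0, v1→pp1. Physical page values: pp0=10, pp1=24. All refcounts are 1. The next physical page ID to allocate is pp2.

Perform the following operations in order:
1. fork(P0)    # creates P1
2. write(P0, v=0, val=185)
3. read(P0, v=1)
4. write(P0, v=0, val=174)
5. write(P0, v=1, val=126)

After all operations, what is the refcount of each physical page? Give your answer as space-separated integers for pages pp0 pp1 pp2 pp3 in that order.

Op 1: fork(P0) -> P1. 2 ppages; refcounts: pp0:2 pp1:2
Op 2: write(P0, v0, 185). refcount(pp0)=2>1 -> COPY to pp2. 3 ppages; refcounts: pp0:1 pp1:2 pp2:1
Op 3: read(P0, v1) -> 24. No state change.
Op 4: write(P0, v0, 174). refcount(pp2)=1 -> write in place. 3 ppages; refcounts: pp0:1 pp1:2 pp2:1
Op 5: write(P0, v1, 126). refcount(pp1)=2>1 -> COPY to pp3. 4 ppages; refcounts: pp0:1 pp1:1 pp2:1 pp3:1

Answer: 1 1 1 1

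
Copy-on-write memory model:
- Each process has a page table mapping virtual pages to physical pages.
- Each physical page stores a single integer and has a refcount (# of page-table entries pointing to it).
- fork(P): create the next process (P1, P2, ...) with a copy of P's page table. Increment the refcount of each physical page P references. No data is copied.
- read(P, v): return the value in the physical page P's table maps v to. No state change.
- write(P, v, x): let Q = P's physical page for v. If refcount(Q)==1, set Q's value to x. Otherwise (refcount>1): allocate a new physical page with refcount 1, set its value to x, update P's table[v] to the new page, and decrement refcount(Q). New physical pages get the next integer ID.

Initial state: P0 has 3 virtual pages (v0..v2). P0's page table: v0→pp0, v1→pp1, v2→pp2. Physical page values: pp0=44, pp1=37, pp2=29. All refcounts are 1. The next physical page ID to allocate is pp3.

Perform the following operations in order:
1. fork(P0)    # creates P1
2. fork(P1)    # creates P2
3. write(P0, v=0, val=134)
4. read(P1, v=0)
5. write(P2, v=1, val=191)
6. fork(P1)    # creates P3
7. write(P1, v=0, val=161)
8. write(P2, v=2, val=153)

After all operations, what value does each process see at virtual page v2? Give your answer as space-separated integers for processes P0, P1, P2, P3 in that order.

Answer: 29 29 153 29

Derivation:
Op 1: fork(P0) -> P1. 3 ppages; refcounts: pp0:2 pp1:2 pp2:2
Op 2: fork(P1) -> P2. 3 ppages; refcounts: pp0:3 pp1:3 pp2:3
Op 3: write(P0, v0, 134). refcount(pp0)=3>1 -> COPY to pp3. 4 ppages; refcounts: pp0:2 pp1:3 pp2:3 pp3:1
Op 4: read(P1, v0) -> 44. No state change.
Op 5: write(P2, v1, 191). refcount(pp1)=3>1 -> COPY to pp4. 5 ppages; refcounts: pp0:2 pp1:2 pp2:3 pp3:1 pp4:1
Op 6: fork(P1) -> P3. 5 ppages; refcounts: pp0:3 pp1:3 pp2:4 pp3:1 pp4:1
Op 7: write(P1, v0, 161). refcount(pp0)=3>1 -> COPY to pp5. 6 ppages; refcounts: pp0:2 pp1:3 pp2:4 pp3:1 pp4:1 pp5:1
Op 8: write(P2, v2, 153). refcount(pp2)=4>1 -> COPY to pp6. 7 ppages; refcounts: pp0:2 pp1:3 pp2:3 pp3:1 pp4:1 pp5:1 pp6:1
P0: v2 -> pp2 = 29
P1: v2 -> pp2 = 29
P2: v2 -> pp6 = 153
P3: v2 -> pp2 = 29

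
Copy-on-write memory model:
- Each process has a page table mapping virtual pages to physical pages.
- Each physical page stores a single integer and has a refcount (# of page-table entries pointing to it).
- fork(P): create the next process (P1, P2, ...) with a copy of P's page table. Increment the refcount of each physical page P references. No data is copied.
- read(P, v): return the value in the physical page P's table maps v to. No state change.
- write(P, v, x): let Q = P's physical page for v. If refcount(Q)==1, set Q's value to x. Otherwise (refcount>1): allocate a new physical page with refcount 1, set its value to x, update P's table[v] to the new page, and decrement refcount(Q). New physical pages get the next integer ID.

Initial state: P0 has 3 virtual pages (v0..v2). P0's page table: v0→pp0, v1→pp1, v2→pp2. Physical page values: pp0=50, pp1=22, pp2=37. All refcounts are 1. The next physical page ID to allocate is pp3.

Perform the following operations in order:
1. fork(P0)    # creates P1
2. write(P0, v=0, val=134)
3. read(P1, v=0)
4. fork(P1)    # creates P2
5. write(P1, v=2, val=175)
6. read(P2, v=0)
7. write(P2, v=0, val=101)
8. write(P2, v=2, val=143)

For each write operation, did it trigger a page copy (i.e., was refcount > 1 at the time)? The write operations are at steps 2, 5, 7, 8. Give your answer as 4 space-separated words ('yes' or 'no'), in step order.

Op 1: fork(P0) -> P1. 3 ppages; refcounts: pp0:2 pp1:2 pp2:2
Op 2: write(P0, v0, 134). refcount(pp0)=2>1 -> COPY to pp3. 4 ppages; refcounts: pp0:1 pp1:2 pp2:2 pp3:1
Op 3: read(P1, v0) -> 50. No state change.
Op 4: fork(P1) -> P2. 4 ppages; refcounts: pp0:2 pp1:3 pp2:3 pp3:1
Op 5: write(P1, v2, 175). refcount(pp2)=3>1 -> COPY to pp4. 5 ppages; refcounts: pp0:2 pp1:3 pp2:2 pp3:1 pp4:1
Op 6: read(P2, v0) -> 50. No state change.
Op 7: write(P2, v0, 101). refcount(pp0)=2>1 -> COPY to pp5. 6 ppages; refcounts: pp0:1 pp1:3 pp2:2 pp3:1 pp4:1 pp5:1
Op 8: write(P2, v2, 143). refcount(pp2)=2>1 -> COPY to pp6. 7 ppages; refcounts: pp0:1 pp1:3 pp2:1 pp3:1 pp4:1 pp5:1 pp6:1

yes yes yes yes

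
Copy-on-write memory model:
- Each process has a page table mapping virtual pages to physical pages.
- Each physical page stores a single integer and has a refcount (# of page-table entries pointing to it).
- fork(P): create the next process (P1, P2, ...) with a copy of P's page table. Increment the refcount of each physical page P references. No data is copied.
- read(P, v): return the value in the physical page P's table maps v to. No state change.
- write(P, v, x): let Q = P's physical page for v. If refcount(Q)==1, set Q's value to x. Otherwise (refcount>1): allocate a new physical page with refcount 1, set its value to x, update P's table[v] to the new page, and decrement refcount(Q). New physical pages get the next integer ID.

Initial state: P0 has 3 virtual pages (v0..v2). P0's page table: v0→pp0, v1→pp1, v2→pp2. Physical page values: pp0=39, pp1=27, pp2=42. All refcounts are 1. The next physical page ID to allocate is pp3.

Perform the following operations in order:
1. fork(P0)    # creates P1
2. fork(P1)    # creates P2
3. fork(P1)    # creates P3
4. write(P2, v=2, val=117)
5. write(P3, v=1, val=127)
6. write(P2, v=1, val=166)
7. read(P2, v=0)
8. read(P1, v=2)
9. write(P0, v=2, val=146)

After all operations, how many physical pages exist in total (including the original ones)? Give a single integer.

Op 1: fork(P0) -> P1. 3 ppages; refcounts: pp0:2 pp1:2 pp2:2
Op 2: fork(P1) -> P2. 3 ppages; refcounts: pp0:3 pp1:3 pp2:3
Op 3: fork(P1) -> P3. 3 ppages; refcounts: pp0:4 pp1:4 pp2:4
Op 4: write(P2, v2, 117). refcount(pp2)=4>1 -> COPY to pp3. 4 ppages; refcounts: pp0:4 pp1:4 pp2:3 pp3:1
Op 5: write(P3, v1, 127). refcount(pp1)=4>1 -> COPY to pp4. 5 ppages; refcounts: pp0:4 pp1:3 pp2:3 pp3:1 pp4:1
Op 6: write(P2, v1, 166). refcount(pp1)=3>1 -> COPY to pp5. 6 ppages; refcounts: pp0:4 pp1:2 pp2:3 pp3:1 pp4:1 pp5:1
Op 7: read(P2, v0) -> 39. No state change.
Op 8: read(P1, v2) -> 42. No state change.
Op 9: write(P0, v2, 146). refcount(pp2)=3>1 -> COPY to pp6. 7 ppages; refcounts: pp0:4 pp1:2 pp2:2 pp3:1 pp4:1 pp5:1 pp6:1

Answer: 7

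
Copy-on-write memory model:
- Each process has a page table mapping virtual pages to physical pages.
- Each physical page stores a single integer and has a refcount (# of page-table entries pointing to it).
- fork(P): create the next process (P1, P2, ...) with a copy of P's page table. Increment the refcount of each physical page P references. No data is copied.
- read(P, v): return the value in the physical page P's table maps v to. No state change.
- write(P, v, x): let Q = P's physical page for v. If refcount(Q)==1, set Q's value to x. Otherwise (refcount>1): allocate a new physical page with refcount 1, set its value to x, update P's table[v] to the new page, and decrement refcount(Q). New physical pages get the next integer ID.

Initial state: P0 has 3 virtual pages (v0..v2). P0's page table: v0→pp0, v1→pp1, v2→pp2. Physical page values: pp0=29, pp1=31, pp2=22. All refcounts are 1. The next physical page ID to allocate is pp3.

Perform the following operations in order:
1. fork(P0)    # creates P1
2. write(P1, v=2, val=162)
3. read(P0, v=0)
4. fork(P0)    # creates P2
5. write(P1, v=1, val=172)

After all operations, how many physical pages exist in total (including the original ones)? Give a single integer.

Op 1: fork(P0) -> P1. 3 ppages; refcounts: pp0:2 pp1:2 pp2:2
Op 2: write(P1, v2, 162). refcount(pp2)=2>1 -> COPY to pp3. 4 ppages; refcounts: pp0:2 pp1:2 pp2:1 pp3:1
Op 3: read(P0, v0) -> 29. No state change.
Op 4: fork(P0) -> P2. 4 ppages; refcounts: pp0:3 pp1:3 pp2:2 pp3:1
Op 5: write(P1, v1, 172). refcount(pp1)=3>1 -> COPY to pp4. 5 ppages; refcounts: pp0:3 pp1:2 pp2:2 pp3:1 pp4:1

Answer: 5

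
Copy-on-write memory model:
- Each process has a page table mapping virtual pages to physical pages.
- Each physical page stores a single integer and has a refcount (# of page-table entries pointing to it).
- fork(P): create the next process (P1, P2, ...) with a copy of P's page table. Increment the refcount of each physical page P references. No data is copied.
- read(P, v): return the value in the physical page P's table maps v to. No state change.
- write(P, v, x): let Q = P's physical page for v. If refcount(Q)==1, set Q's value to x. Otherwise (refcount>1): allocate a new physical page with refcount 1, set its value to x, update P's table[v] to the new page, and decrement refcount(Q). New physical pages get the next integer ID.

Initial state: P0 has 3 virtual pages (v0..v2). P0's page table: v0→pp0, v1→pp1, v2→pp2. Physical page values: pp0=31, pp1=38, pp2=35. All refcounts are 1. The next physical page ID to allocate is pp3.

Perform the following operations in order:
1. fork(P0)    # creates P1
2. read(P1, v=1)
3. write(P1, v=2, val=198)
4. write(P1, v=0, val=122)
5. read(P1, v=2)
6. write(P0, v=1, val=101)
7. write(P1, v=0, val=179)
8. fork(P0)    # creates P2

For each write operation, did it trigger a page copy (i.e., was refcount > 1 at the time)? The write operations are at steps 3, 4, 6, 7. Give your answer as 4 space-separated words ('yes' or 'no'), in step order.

Op 1: fork(P0) -> P1. 3 ppages; refcounts: pp0:2 pp1:2 pp2:2
Op 2: read(P1, v1) -> 38. No state change.
Op 3: write(P1, v2, 198). refcount(pp2)=2>1 -> COPY to pp3. 4 ppages; refcounts: pp0:2 pp1:2 pp2:1 pp3:1
Op 4: write(P1, v0, 122). refcount(pp0)=2>1 -> COPY to pp4. 5 ppages; refcounts: pp0:1 pp1:2 pp2:1 pp3:1 pp4:1
Op 5: read(P1, v2) -> 198. No state change.
Op 6: write(P0, v1, 101). refcount(pp1)=2>1 -> COPY to pp5. 6 ppages; refcounts: pp0:1 pp1:1 pp2:1 pp3:1 pp4:1 pp5:1
Op 7: write(P1, v0, 179). refcount(pp4)=1 -> write in place. 6 ppages; refcounts: pp0:1 pp1:1 pp2:1 pp3:1 pp4:1 pp5:1
Op 8: fork(P0) -> P2. 6 ppages; refcounts: pp0:2 pp1:1 pp2:2 pp3:1 pp4:1 pp5:2

yes yes yes no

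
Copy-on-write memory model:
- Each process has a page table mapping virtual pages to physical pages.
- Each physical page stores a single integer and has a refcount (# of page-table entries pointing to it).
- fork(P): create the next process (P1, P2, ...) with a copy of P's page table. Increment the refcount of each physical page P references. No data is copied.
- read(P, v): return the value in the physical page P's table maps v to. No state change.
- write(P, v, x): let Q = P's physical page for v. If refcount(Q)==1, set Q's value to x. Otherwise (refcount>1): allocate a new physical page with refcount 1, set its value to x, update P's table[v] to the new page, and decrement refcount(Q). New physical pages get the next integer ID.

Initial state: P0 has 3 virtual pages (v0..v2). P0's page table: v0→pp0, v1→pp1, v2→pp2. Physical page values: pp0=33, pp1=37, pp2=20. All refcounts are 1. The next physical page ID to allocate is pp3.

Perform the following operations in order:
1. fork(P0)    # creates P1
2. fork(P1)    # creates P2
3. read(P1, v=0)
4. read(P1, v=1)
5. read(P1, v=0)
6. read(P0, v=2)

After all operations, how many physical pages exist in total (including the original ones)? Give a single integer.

Answer: 3

Derivation:
Op 1: fork(P0) -> P1. 3 ppages; refcounts: pp0:2 pp1:2 pp2:2
Op 2: fork(P1) -> P2. 3 ppages; refcounts: pp0:3 pp1:3 pp2:3
Op 3: read(P1, v0) -> 33. No state change.
Op 4: read(P1, v1) -> 37. No state change.
Op 5: read(P1, v0) -> 33. No state change.
Op 6: read(P0, v2) -> 20. No state change.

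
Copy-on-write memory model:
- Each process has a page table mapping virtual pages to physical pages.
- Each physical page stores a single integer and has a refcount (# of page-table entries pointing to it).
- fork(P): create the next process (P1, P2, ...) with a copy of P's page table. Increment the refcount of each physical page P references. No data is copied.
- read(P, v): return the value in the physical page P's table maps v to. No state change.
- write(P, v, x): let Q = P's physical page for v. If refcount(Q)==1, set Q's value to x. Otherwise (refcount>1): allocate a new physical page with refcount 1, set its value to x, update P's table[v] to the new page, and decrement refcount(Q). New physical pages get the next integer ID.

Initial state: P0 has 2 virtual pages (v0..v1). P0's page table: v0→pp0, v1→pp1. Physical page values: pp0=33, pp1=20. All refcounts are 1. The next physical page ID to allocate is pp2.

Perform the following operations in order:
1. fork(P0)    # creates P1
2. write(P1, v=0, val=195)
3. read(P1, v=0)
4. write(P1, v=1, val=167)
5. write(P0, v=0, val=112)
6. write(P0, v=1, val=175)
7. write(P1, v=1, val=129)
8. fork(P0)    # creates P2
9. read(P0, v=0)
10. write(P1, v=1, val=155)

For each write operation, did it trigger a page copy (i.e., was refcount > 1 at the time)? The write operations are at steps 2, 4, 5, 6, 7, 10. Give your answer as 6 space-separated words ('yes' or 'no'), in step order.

Op 1: fork(P0) -> P1. 2 ppages; refcounts: pp0:2 pp1:2
Op 2: write(P1, v0, 195). refcount(pp0)=2>1 -> COPY to pp2. 3 ppages; refcounts: pp0:1 pp1:2 pp2:1
Op 3: read(P1, v0) -> 195. No state change.
Op 4: write(P1, v1, 167). refcount(pp1)=2>1 -> COPY to pp3. 4 ppages; refcounts: pp0:1 pp1:1 pp2:1 pp3:1
Op 5: write(P0, v0, 112). refcount(pp0)=1 -> write in place. 4 ppages; refcounts: pp0:1 pp1:1 pp2:1 pp3:1
Op 6: write(P0, v1, 175). refcount(pp1)=1 -> write in place. 4 ppages; refcounts: pp0:1 pp1:1 pp2:1 pp3:1
Op 7: write(P1, v1, 129). refcount(pp3)=1 -> write in place. 4 ppages; refcounts: pp0:1 pp1:1 pp2:1 pp3:1
Op 8: fork(P0) -> P2. 4 ppages; refcounts: pp0:2 pp1:2 pp2:1 pp3:1
Op 9: read(P0, v0) -> 112. No state change.
Op 10: write(P1, v1, 155). refcount(pp3)=1 -> write in place. 4 ppages; refcounts: pp0:2 pp1:2 pp2:1 pp3:1

yes yes no no no no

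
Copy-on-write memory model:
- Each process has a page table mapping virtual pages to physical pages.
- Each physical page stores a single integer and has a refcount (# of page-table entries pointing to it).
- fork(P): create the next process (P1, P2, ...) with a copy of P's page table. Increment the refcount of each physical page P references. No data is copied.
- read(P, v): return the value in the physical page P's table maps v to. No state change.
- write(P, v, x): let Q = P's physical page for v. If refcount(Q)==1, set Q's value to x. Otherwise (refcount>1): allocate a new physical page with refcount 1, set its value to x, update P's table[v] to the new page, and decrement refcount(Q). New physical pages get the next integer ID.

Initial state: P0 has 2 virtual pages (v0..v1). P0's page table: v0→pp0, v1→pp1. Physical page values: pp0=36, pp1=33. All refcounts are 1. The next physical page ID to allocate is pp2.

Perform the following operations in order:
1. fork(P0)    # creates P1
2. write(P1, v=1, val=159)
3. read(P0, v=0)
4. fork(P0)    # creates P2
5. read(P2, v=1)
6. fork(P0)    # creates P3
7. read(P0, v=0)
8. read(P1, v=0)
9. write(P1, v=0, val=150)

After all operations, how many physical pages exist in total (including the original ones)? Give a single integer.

Op 1: fork(P0) -> P1. 2 ppages; refcounts: pp0:2 pp1:2
Op 2: write(P1, v1, 159). refcount(pp1)=2>1 -> COPY to pp2. 3 ppages; refcounts: pp0:2 pp1:1 pp2:1
Op 3: read(P0, v0) -> 36. No state change.
Op 4: fork(P0) -> P2. 3 ppages; refcounts: pp0:3 pp1:2 pp2:1
Op 5: read(P2, v1) -> 33. No state change.
Op 6: fork(P0) -> P3. 3 ppages; refcounts: pp0:4 pp1:3 pp2:1
Op 7: read(P0, v0) -> 36. No state change.
Op 8: read(P1, v0) -> 36. No state change.
Op 9: write(P1, v0, 150). refcount(pp0)=4>1 -> COPY to pp3. 4 ppages; refcounts: pp0:3 pp1:3 pp2:1 pp3:1

Answer: 4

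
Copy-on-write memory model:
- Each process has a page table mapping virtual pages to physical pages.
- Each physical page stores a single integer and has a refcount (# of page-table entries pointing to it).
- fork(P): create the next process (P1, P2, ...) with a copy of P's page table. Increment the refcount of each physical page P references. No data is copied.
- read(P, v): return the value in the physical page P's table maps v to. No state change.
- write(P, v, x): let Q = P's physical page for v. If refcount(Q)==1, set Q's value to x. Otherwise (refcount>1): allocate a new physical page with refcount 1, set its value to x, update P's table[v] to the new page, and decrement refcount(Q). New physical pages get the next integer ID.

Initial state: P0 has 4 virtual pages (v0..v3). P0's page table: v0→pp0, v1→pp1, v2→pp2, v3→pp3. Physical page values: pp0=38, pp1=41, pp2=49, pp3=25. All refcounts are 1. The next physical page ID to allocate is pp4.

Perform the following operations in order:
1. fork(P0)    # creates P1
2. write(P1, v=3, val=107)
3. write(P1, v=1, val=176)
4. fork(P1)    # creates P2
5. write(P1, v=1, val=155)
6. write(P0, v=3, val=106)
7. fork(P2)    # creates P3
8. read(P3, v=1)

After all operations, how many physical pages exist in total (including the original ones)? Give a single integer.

Answer: 7

Derivation:
Op 1: fork(P0) -> P1. 4 ppages; refcounts: pp0:2 pp1:2 pp2:2 pp3:2
Op 2: write(P1, v3, 107). refcount(pp3)=2>1 -> COPY to pp4. 5 ppages; refcounts: pp0:2 pp1:2 pp2:2 pp3:1 pp4:1
Op 3: write(P1, v1, 176). refcount(pp1)=2>1 -> COPY to pp5. 6 ppages; refcounts: pp0:2 pp1:1 pp2:2 pp3:1 pp4:1 pp5:1
Op 4: fork(P1) -> P2. 6 ppages; refcounts: pp0:3 pp1:1 pp2:3 pp3:1 pp4:2 pp5:2
Op 5: write(P1, v1, 155). refcount(pp5)=2>1 -> COPY to pp6. 7 ppages; refcounts: pp0:3 pp1:1 pp2:3 pp3:1 pp4:2 pp5:1 pp6:1
Op 6: write(P0, v3, 106). refcount(pp3)=1 -> write in place. 7 ppages; refcounts: pp0:3 pp1:1 pp2:3 pp3:1 pp4:2 pp5:1 pp6:1
Op 7: fork(P2) -> P3. 7 ppages; refcounts: pp0:4 pp1:1 pp2:4 pp3:1 pp4:3 pp5:2 pp6:1
Op 8: read(P3, v1) -> 176. No state change.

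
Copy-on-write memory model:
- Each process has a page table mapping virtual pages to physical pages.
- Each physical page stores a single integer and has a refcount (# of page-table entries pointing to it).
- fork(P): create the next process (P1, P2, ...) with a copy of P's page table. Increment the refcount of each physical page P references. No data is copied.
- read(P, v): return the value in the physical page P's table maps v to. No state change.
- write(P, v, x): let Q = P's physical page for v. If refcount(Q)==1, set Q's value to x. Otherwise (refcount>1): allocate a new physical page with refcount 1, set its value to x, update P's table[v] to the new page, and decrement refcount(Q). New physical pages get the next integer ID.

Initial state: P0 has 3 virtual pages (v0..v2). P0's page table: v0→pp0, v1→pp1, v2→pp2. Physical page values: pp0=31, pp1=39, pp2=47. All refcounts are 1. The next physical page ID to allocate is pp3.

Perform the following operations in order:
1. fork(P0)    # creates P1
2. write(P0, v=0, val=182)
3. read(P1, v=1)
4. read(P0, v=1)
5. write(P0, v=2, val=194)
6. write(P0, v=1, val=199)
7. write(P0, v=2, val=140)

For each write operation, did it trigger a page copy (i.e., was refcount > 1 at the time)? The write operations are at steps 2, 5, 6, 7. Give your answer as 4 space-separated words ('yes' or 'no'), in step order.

Op 1: fork(P0) -> P1. 3 ppages; refcounts: pp0:2 pp1:2 pp2:2
Op 2: write(P0, v0, 182). refcount(pp0)=2>1 -> COPY to pp3. 4 ppages; refcounts: pp0:1 pp1:2 pp2:2 pp3:1
Op 3: read(P1, v1) -> 39. No state change.
Op 4: read(P0, v1) -> 39. No state change.
Op 5: write(P0, v2, 194). refcount(pp2)=2>1 -> COPY to pp4. 5 ppages; refcounts: pp0:1 pp1:2 pp2:1 pp3:1 pp4:1
Op 6: write(P0, v1, 199). refcount(pp1)=2>1 -> COPY to pp5. 6 ppages; refcounts: pp0:1 pp1:1 pp2:1 pp3:1 pp4:1 pp5:1
Op 7: write(P0, v2, 140). refcount(pp4)=1 -> write in place. 6 ppages; refcounts: pp0:1 pp1:1 pp2:1 pp3:1 pp4:1 pp5:1

yes yes yes no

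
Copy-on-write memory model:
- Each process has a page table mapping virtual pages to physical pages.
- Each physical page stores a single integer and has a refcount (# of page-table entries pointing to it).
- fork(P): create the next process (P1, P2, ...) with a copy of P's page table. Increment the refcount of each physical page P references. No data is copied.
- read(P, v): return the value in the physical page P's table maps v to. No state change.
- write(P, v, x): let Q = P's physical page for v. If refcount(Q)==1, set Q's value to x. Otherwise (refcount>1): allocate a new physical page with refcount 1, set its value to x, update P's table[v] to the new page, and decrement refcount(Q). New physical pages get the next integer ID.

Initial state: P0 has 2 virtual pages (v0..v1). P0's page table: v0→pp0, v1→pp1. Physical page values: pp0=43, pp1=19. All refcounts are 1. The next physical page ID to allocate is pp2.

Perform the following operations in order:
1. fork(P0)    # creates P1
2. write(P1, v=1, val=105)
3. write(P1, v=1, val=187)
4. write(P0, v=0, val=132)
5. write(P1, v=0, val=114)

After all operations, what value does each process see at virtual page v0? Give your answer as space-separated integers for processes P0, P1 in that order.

Answer: 132 114

Derivation:
Op 1: fork(P0) -> P1. 2 ppages; refcounts: pp0:2 pp1:2
Op 2: write(P1, v1, 105). refcount(pp1)=2>1 -> COPY to pp2. 3 ppages; refcounts: pp0:2 pp1:1 pp2:1
Op 3: write(P1, v1, 187). refcount(pp2)=1 -> write in place. 3 ppages; refcounts: pp0:2 pp1:1 pp2:1
Op 4: write(P0, v0, 132). refcount(pp0)=2>1 -> COPY to pp3. 4 ppages; refcounts: pp0:1 pp1:1 pp2:1 pp3:1
Op 5: write(P1, v0, 114). refcount(pp0)=1 -> write in place. 4 ppages; refcounts: pp0:1 pp1:1 pp2:1 pp3:1
P0: v0 -> pp3 = 132
P1: v0 -> pp0 = 114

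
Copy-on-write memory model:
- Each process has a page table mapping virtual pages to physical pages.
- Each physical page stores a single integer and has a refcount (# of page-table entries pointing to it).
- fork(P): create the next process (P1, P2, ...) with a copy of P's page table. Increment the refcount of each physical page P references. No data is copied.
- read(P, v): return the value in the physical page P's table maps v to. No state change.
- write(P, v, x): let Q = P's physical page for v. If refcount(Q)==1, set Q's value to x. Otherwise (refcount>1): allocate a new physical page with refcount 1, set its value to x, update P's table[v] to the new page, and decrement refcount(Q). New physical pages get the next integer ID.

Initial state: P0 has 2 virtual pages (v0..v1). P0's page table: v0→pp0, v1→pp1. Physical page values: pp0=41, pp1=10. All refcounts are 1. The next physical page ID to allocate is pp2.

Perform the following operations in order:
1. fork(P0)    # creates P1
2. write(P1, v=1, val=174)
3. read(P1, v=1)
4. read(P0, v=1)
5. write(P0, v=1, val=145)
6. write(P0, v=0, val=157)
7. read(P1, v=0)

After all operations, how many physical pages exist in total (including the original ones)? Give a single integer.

Op 1: fork(P0) -> P1. 2 ppages; refcounts: pp0:2 pp1:2
Op 2: write(P1, v1, 174). refcount(pp1)=2>1 -> COPY to pp2. 3 ppages; refcounts: pp0:2 pp1:1 pp2:1
Op 3: read(P1, v1) -> 174. No state change.
Op 4: read(P0, v1) -> 10. No state change.
Op 5: write(P0, v1, 145). refcount(pp1)=1 -> write in place. 3 ppages; refcounts: pp0:2 pp1:1 pp2:1
Op 6: write(P0, v0, 157). refcount(pp0)=2>1 -> COPY to pp3. 4 ppages; refcounts: pp0:1 pp1:1 pp2:1 pp3:1
Op 7: read(P1, v0) -> 41. No state change.

Answer: 4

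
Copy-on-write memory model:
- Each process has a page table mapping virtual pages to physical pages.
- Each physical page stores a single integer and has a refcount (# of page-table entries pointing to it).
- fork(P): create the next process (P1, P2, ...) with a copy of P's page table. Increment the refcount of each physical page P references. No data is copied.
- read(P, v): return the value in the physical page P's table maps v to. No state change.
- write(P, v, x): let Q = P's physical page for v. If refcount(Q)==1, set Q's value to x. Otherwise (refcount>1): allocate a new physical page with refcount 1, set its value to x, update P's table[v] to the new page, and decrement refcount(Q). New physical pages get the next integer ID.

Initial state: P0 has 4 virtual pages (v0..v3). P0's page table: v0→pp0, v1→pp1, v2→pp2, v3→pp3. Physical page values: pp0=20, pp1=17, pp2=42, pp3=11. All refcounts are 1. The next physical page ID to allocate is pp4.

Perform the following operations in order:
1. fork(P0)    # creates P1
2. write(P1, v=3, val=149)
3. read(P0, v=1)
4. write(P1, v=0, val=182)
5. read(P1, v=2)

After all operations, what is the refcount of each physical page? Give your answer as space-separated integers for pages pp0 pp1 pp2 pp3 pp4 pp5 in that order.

Op 1: fork(P0) -> P1. 4 ppages; refcounts: pp0:2 pp1:2 pp2:2 pp3:2
Op 2: write(P1, v3, 149). refcount(pp3)=2>1 -> COPY to pp4. 5 ppages; refcounts: pp0:2 pp1:2 pp2:2 pp3:1 pp4:1
Op 3: read(P0, v1) -> 17. No state change.
Op 4: write(P1, v0, 182). refcount(pp0)=2>1 -> COPY to pp5. 6 ppages; refcounts: pp0:1 pp1:2 pp2:2 pp3:1 pp4:1 pp5:1
Op 5: read(P1, v2) -> 42. No state change.

Answer: 1 2 2 1 1 1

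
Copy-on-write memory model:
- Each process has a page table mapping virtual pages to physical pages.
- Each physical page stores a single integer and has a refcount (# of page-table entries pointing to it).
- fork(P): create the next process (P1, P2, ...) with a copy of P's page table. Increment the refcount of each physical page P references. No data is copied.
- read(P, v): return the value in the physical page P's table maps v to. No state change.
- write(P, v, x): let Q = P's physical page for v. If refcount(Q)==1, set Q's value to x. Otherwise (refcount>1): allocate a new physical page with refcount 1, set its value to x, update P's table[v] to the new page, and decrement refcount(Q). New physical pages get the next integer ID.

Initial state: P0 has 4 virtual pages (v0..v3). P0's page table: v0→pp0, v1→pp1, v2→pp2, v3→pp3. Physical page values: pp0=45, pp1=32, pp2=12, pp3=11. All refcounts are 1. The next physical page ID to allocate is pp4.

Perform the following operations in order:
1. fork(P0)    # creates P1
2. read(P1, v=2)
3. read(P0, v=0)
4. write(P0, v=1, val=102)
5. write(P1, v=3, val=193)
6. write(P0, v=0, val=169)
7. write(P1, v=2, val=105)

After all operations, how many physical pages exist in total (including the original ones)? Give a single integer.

Op 1: fork(P0) -> P1. 4 ppages; refcounts: pp0:2 pp1:2 pp2:2 pp3:2
Op 2: read(P1, v2) -> 12. No state change.
Op 3: read(P0, v0) -> 45. No state change.
Op 4: write(P0, v1, 102). refcount(pp1)=2>1 -> COPY to pp4. 5 ppages; refcounts: pp0:2 pp1:1 pp2:2 pp3:2 pp4:1
Op 5: write(P1, v3, 193). refcount(pp3)=2>1 -> COPY to pp5. 6 ppages; refcounts: pp0:2 pp1:1 pp2:2 pp3:1 pp4:1 pp5:1
Op 6: write(P0, v0, 169). refcount(pp0)=2>1 -> COPY to pp6. 7 ppages; refcounts: pp0:1 pp1:1 pp2:2 pp3:1 pp4:1 pp5:1 pp6:1
Op 7: write(P1, v2, 105). refcount(pp2)=2>1 -> COPY to pp7. 8 ppages; refcounts: pp0:1 pp1:1 pp2:1 pp3:1 pp4:1 pp5:1 pp6:1 pp7:1

Answer: 8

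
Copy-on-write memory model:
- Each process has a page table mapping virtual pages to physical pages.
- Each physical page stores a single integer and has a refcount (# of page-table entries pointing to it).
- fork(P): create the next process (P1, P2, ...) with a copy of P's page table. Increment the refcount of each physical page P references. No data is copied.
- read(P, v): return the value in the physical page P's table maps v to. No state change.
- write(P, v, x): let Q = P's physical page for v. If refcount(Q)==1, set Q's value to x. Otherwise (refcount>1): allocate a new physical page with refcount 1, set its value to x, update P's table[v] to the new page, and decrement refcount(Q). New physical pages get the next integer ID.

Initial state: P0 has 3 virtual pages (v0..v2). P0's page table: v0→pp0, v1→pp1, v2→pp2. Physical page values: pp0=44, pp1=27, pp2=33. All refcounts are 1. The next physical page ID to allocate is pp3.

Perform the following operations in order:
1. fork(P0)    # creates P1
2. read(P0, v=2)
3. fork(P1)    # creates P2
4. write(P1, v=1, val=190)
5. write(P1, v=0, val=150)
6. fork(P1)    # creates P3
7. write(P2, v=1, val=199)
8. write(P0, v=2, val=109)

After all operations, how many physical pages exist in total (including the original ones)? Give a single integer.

Op 1: fork(P0) -> P1. 3 ppages; refcounts: pp0:2 pp1:2 pp2:2
Op 2: read(P0, v2) -> 33. No state change.
Op 3: fork(P1) -> P2. 3 ppages; refcounts: pp0:3 pp1:3 pp2:3
Op 4: write(P1, v1, 190). refcount(pp1)=3>1 -> COPY to pp3. 4 ppages; refcounts: pp0:3 pp1:2 pp2:3 pp3:1
Op 5: write(P1, v0, 150). refcount(pp0)=3>1 -> COPY to pp4. 5 ppages; refcounts: pp0:2 pp1:2 pp2:3 pp3:1 pp4:1
Op 6: fork(P1) -> P3. 5 ppages; refcounts: pp0:2 pp1:2 pp2:4 pp3:2 pp4:2
Op 7: write(P2, v1, 199). refcount(pp1)=2>1 -> COPY to pp5. 6 ppages; refcounts: pp0:2 pp1:1 pp2:4 pp3:2 pp4:2 pp5:1
Op 8: write(P0, v2, 109). refcount(pp2)=4>1 -> COPY to pp6. 7 ppages; refcounts: pp0:2 pp1:1 pp2:3 pp3:2 pp4:2 pp5:1 pp6:1

Answer: 7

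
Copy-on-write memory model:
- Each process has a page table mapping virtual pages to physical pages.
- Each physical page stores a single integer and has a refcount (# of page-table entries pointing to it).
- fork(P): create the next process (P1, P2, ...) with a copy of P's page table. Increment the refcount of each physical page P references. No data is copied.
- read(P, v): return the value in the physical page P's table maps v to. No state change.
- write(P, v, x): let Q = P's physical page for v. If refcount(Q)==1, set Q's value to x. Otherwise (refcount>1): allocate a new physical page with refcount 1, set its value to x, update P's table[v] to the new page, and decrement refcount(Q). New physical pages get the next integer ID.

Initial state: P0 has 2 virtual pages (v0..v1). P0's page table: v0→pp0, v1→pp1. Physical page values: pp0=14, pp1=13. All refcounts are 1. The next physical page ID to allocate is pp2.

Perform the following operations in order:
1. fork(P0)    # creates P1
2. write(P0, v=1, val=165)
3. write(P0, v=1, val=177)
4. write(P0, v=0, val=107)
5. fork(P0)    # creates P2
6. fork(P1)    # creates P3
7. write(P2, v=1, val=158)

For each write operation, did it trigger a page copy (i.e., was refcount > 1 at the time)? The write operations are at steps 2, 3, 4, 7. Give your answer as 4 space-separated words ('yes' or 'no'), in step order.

Op 1: fork(P0) -> P1. 2 ppages; refcounts: pp0:2 pp1:2
Op 2: write(P0, v1, 165). refcount(pp1)=2>1 -> COPY to pp2. 3 ppages; refcounts: pp0:2 pp1:1 pp2:1
Op 3: write(P0, v1, 177). refcount(pp2)=1 -> write in place. 3 ppages; refcounts: pp0:2 pp1:1 pp2:1
Op 4: write(P0, v0, 107). refcount(pp0)=2>1 -> COPY to pp3. 4 ppages; refcounts: pp0:1 pp1:1 pp2:1 pp3:1
Op 5: fork(P0) -> P2. 4 ppages; refcounts: pp0:1 pp1:1 pp2:2 pp3:2
Op 6: fork(P1) -> P3. 4 ppages; refcounts: pp0:2 pp1:2 pp2:2 pp3:2
Op 7: write(P2, v1, 158). refcount(pp2)=2>1 -> COPY to pp4. 5 ppages; refcounts: pp0:2 pp1:2 pp2:1 pp3:2 pp4:1

yes no yes yes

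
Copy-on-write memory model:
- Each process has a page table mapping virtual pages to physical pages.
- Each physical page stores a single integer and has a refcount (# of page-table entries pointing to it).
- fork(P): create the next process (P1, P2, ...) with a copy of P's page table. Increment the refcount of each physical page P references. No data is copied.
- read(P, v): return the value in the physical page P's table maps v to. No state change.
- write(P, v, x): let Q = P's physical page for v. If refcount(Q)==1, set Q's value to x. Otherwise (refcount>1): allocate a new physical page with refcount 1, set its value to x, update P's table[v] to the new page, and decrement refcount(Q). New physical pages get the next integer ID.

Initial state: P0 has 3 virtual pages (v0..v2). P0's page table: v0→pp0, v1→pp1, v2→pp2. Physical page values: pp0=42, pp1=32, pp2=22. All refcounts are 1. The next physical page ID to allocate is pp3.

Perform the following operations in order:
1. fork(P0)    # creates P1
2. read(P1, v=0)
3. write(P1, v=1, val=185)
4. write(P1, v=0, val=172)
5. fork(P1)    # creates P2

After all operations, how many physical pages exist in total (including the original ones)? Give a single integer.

Answer: 5

Derivation:
Op 1: fork(P0) -> P1. 3 ppages; refcounts: pp0:2 pp1:2 pp2:2
Op 2: read(P1, v0) -> 42. No state change.
Op 3: write(P1, v1, 185). refcount(pp1)=2>1 -> COPY to pp3. 4 ppages; refcounts: pp0:2 pp1:1 pp2:2 pp3:1
Op 4: write(P1, v0, 172). refcount(pp0)=2>1 -> COPY to pp4. 5 ppages; refcounts: pp0:1 pp1:1 pp2:2 pp3:1 pp4:1
Op 5: fork(P1) -> P2. 5 ppages; refcounts: pp0:1 pp1:1 pp2:3 pp3:2 pp4:2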